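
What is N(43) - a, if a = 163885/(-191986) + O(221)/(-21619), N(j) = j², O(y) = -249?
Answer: 7677853547867/4150545334 ≈ 1849.8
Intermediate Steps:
a = -3495225301/4150545334 (a = 163885/(-191986) - 249/(-21619) = 163885*(-1/191986) - 249*(-1/21619) = -163885/191986 + 249/21619 = -3495225301/4150545334 ≈ -0.84211)
N(43) - a = 43² - 1*(-3495225301/4150545334) = 1849 + 3495225301/4150545334 = 7677853547867/4150545334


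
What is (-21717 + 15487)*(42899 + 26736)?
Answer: -433826050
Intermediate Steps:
(-21717 + 15487)*(42899 + 26736) = -6230*69635 = -433826050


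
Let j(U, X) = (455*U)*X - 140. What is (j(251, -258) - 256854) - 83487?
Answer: -29805371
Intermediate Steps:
j(U, X) = -140 + 455*U*X (j(U, X) = 455*U*X - 140 = -140 + 455*U*X)
(j(251, -258) - 256854) - 83487 = ((-140 + 455*251*(-258)) - 256854) - 83487 = ((-140 - 29464890) - 256854) - 83487 = (-29465030 - 256854) - 83487 = -29721884 - 83487 = -29805371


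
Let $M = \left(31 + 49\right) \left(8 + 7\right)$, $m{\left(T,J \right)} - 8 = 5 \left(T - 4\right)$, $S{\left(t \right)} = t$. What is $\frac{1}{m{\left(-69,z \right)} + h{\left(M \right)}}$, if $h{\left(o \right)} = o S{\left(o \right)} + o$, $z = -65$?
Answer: $\frac{1}{1440843} \approx 6.9404 \cdot 10^{-7}$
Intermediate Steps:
$m{\left(T,J \right)} = -12 + 5 T$ ($m{\left(T,J \right)} = 8 + 5 \left(T - 4\right) = 8 + 5 \left(-4 + T\right) = 8 + \left(-20 + 5 T\right) = -12 + 5 T$)
$M = 1200$ ($M = 80 \cdot 15 = 1200$)
$h{\left(o \right)} = o + o^{2}$ ($h{\left(o \right)} = o o + o = o^{2} + o = o + o^{2}$)
$\frac{1}{m{\left(-69,z \right)} + h{\left(M \right)}} = \frac{1}{\left(-12 + 5 \left(-69\right)\right) + 1200 \left(1 + 1200\right)} = \frac{1}{\left(-12 - 345\right) + 1200 \cdot 1201} = \frac{1}{-357 + 1441200} = \frac{1}{1440843}$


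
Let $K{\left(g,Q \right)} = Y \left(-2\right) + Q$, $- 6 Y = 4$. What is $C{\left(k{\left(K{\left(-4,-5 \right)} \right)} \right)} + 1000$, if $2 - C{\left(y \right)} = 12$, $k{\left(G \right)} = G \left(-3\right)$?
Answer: $990$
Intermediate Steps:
$Y = - \frac{2}{3}$ ($Y = \left(- \frac{1}{6}\right) 4 = - \frac{2}{3} \approx -0.66667$)
$K{\left(g,Q \right)} = \frac{4}{3} + Q$ ($K{\left(g,Q \right)} = \left(- \frac{2}{3}\right) \left(-2\right) + Q = \frac{4}{3} + Q$)
$k{\left(G \right)} = - 3 G$
$C{\left(y \right)} = -10$ ($C{\left(y \right)} = 2 - 12 = -10$)
$C{\left(k{\left(K{\left(-4,-5 \right)} \right)} \right)} + 1000 = -10 + 1000 = 990$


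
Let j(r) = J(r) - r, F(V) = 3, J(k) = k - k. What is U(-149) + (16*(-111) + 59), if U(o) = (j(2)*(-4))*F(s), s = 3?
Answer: -1693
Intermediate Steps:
J(k) = 0
j(r) = -r (j(r) = 0 - r = -r)
U(o) = 24 (U(o) = (-1*2*(-4))*3 = -2*(-4)*3 = 8*3 = 24)
U(-149) + (16*(-111) + 59) = 24 + (16*(-111) + 59) = 24 + (-1776 + 59) = 24 - 1717 = -1693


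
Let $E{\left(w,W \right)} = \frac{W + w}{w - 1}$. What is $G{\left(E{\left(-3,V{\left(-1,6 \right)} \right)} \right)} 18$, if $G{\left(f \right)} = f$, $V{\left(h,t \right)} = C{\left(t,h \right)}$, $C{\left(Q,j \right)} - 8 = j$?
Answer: $-18$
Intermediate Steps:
$C{\left(Q,j \right)} = 8 + j$
$V{\left(h,t \right)} = 8 + h$
$E{\left(w,W \right)} = \frac{W + w}{-1 + w}$
$G{\left(E{\left(-3,V{\left(-1,6 \right)} \right)} \right)} 18 = \frac{\left(8 - 1\right) - 3}{-1 - 3} \cdot 18 = \frac{7 - 3}{-4} \cdot 18 = \left(- \frac{1}{4}\right) 4 \cdot 18 = \left(-1\right) 18 = -18$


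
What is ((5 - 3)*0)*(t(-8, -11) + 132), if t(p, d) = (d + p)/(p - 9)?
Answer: 0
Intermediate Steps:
t(p, d) = (d + p)/(-9 + p)
((5 - 3)*0)*(t(-8, -11) + 132) = ((5 - 3)*0)*((-11 - 8)/(-9 - 8) + 132) = (2*0)*(-19/(-17) + 132) = 0*(-1/17*(-19) + 132) = 0*(19/17 + 132) = 0*(2263/17) = 0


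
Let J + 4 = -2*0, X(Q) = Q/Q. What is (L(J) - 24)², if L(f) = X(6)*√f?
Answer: 572 - 96*I ≈ 572.0 - 96.0*I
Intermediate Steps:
X(Q) = 1
J = -4 (J = -4 - 2*0 = -4 + 0 = -4)
L(f) = √f (L(f) = 1*√f = √f)
(L(J) - 24)² = (√(-4) - 24)² = (2*I - 24)² = (-24 + 2*I)²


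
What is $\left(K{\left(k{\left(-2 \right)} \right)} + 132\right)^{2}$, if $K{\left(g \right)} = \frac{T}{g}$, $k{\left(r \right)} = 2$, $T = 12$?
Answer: $19044$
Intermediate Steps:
$K{\left(g \right)} = \frac{12}{g}$
$\left(K{\left(k{\left(-2 \right)} \right)} + 132\right)^{2} = \left(\frac{12}{2} + 132\right)^{2} = \left(12 \cdot \frac{1}{2} + 132\right)^{2} = \left(6 + 132\right)^{2} = 138^{2} = 19044$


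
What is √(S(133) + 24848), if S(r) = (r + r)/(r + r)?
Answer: 3*√2761 ≈ 157.64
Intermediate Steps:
S(r) = 1 (S(r) = (2*r)/((2*r)) = (2*r)*(1/(2*r)) = 1)
√(S(133) + 24848) = √(1 + 24848) = √24849 = 3*√2761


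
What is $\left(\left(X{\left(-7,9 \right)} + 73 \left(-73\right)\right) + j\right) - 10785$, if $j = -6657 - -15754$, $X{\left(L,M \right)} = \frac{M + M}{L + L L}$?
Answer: $- \frac{49116}{7} \approx -7016.6$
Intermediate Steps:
$X{\left(L,M \right)} = \frac{2 M}{L + L^{2}}$
$j = 9097$ ($j = -6657 + 15754 = 9097$)
$\left(\left(X{\left(-7,9 \right)} + 73 \left(-73\right)\right) + j\right) - 10785 = \left(\left(2 \cdot 9 \frac{1}{-7} \frac{1}{1 - 7} + 73 \left(-73\right)\right) + 9097\right) - 10785 = \left(\left(2 \cdot 9 \left(- \frac{1}{7}\right) \frac{1}{-6} - 5329\right) + 9097\right) - 10785 = \left(\left(2 \cdot 9 \left(- \frac{1}{7}\right) \left(- \frac{1}{6}\right) - 5329\right) + 9097\right) - 10785 = \left(\left(\frac{3}{7} - 5329\right) + 9097\right) - 10785 = \left(- \frac{37300}{7} + 9097\right) - 10785 = \frac{26379}{7} - 10785 = - \frac{49116}{7}$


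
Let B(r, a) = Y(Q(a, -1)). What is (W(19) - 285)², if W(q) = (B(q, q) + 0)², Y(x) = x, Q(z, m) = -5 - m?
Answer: 72361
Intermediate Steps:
B(r, a) = -4 (B(r, a) = -5 - 1*(-1) = -5 + 1 = -4)
W(q) = 16 (W(q) = (-4 + 0)² = (-4)² = 16)
(W(19) - 285)² = (16 - 285)² = (-269)² = 72361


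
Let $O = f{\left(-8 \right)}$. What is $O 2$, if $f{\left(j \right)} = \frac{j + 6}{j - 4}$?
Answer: $\frac{1}{3} \approx 0.33333$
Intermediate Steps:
$f{\left(j \right)} = \frac{6 + j}{-4 + j}$
$O = \frac{1}{6}$ ($O = \frac{6 - 8}{-4 - 8} = \frac{1}{-12} \left(-2\right) = \left(- \frac{1}{12}\right) \left(-2\right) = \frac{1}{6} \approx 0.16667$)
$O 2 = \frac{1}{6} \cdot 2 = \frac{1}{3}$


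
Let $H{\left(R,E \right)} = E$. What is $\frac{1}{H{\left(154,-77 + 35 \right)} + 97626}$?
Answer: $\frac{1}{97584} \approx 1.0248 \cdot 10^{-5}$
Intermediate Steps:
$\frac{1}{H{\left(154,-77 + 35 \right)} + 97626} = \frac{1}{\left(-77 + 35\right) + 97626} = \frac{1}{-42 + 97626} = \frac{1}{97584}$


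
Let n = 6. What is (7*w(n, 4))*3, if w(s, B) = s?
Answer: 126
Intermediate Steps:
(7*w(n, 4))*3 = (7*6)*3 = 42*3 = 126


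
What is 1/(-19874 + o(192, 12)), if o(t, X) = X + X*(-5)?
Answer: -1/19922 ≈ -5.0196e-5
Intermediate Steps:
o(t, X) = -4*X (o(t, X) = X - 5*X = -4*X)
1/(-19874 + o(192, 12)) = 1/(-19874 - 4*12) = 1/(-19874 - 48) = 1/(-19922) = -1/19922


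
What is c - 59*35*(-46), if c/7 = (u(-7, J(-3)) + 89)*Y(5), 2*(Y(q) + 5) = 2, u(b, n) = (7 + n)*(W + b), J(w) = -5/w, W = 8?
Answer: 276766/3 ≈ 92255.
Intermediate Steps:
u(b, n) = (7 + n)*(8 + b)
Y(q) = -4 (Y(q) = -5 + (½)*2 = -5 + 1 = -4)
c = -8204/3 (c = 7*(((56 + 7*(-7) + 8*(-5/(-3)) - (-35)/(-3)) + 89)*(-4)) = 7*(((56 - 49 + 8*(-5*(-⅓)) - (-35)*(-1)/3) + 89)*(-4)) = 7*(((56 - 49 + 8*(5/3) - 7*5/3) + 89)*(-4)) = 7*(((56 - 49 + 40/3 - 35/3) + 89)*(-4)) = 7*((26/3 + 89)*(-4)) = 7*((293/3)*(-4)) = 7*(-1172/3) = -8204/3 ≈ -2734.7)
c - 59*35*(-46) = -8204/3 - 59*35*(-46) = -8204/3 - 2065*(-46) = -8204/3 + 94990 = 276766/3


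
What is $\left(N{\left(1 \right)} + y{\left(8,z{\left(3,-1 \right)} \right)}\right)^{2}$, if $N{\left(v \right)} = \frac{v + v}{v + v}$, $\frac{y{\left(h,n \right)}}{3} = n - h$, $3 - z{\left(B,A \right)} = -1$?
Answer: $121$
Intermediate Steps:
$z{\left(B,A \right)} = 4$ ($z{\left(B,A \right)} = 3 - -1 = 3 + 1 = 4$)
$y{\left(h,n \right)} = - 3 h + 3 n$ ($y{\left(h,n \right)} = 3 \left(n - h\right) = - 3 h + 3 n$)
$N{\left(v \right)} = 1$ ($N{\left(v \right)} = \frac{2 v}{2 v} = 2 v \frac{1}{2 v} = 1$)
$\left(N{\left(1 \right)} + y{\left(8,z{\left(3,-1 \right)} \right)}\right)^{2} = \left(1 + \left(\left(-3\right) 8 + 3 \cdot 4\right)\right)^{2} = \left(1 + \left(-24 + 12\right)\right)^{2} = \left(1 - 12\right)^{2} = \left(-11\right)^{2} = 121$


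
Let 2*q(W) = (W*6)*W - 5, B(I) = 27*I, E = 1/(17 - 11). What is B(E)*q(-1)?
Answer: 9/4 ≈ 2.2500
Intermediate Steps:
E = 1/6 ≈ 0.16667
q(W) = -5/2 + 3*W**2 (q(W) = ((W*6)*W - 5)/2 = ((6*W)*W - 5)/2 = (6*W**2 - 5)/2 = (-5 + 6*W**2)/2 = -5/2 + 3*W**2)
B(E)*q(-1) = (27*(1/6))*(-5/2 + 3*(-1)**2) = 9*(-5/2 + 3*1)/2 = 9*(-5/2 + 3)/2 = (9/2)*(1/2) = 9/4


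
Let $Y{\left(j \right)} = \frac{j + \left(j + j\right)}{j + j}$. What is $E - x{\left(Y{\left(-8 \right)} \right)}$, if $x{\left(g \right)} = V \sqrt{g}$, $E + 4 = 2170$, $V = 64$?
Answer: $2166 - 32 \sqrt{6} \approx 2087.6$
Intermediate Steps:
$E = 2166$ ($E = -4 + 2170 = 2166$)
$Y{\left(j \right)} = \frac{3}{2}$ ($Y{\left(j \right)} = \frac{j + 2 j}{2 j} = 3 j \frac{1}{2 j} = \frac{3}{2}$)
$x{\left(g \right)} = 64 \sqrt{g}$
$E - x{\left(Y{\left(-8 \right)} \right)} = 2166 - 64 \sqrt{\frac{3}{2}} = 2166 - 64 \frac{\sqrt{6}}{2} = 2166 - 32 \sqrt{6}$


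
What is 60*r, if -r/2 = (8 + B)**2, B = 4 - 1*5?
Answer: -5880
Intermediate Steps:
B = -1 (B = 4 - 5 = -1)
r = -98 (r = -2*(8 - 1)**2 = -2*7**2 = -2*49 = -98)
60*r = 60*(-98) = -5880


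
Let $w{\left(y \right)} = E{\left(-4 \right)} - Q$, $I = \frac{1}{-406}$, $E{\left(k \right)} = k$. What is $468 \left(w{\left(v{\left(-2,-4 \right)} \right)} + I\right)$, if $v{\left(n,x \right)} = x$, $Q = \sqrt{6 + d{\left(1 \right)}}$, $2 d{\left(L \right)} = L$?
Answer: $- \frac{380250}{203} - 234 \sqrt{26} \approx -3066.3$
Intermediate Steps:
$d{\left(L \right)} = \frac{L}{2}$
$Q = \frac{\sqrt{26}}{2}$ ($Q = \sqrt{6 + \frac{1}{2} \cdot 1} = \sqrt{6 + \frac{1}{2}} = \sqrt{\frac{13}{2}} = \frac{\sqrt{26}}{2} \approx 2.5495$)
$I = - \frac{1}{406} \approx -0.0024631$
$w{\left(y \right)} = -4 - \frac{\sqrt{26}}{2}$
$468 \left(w{\left(v{\left(-2,-4 \right)} \right)} + I\right) = 468 \left(\left(-4 - \frac{\sqrt{26}}{2}\right) - \frac{1}{406}\right) = 468 \left(- \frac{1625}{406} - \frac{\sqrt{26}}{2}\right) = - \frac{380250}{203} - 234 \sqrt{26}$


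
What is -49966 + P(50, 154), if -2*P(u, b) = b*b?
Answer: -61824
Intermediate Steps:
P(u, b) = -b²/2 (P(u, b) = -b*b/2 = -b²/2)
-49966 + P(50, 154) = -49966 - ½*154² = -49966 - ½*23716 = -49966 - 11858 = -61824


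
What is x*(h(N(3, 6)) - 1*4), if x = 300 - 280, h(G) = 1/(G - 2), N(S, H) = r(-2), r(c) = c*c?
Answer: -70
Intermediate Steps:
r(c) = c²
N(S, H) = 4 (N(S, H) = (-2)² = 4)
h(G) = 1/(-2 + G)
x = 20
x*(h(N(3, 6)) - 1*4) = 20*(1/(-2 + 4) - 1*4) = 20*(1/2 - 4) = 20*(½ - 4) = 20*(-7/2) = -70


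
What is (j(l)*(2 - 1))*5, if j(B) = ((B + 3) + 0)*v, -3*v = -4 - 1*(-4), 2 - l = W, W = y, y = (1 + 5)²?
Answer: 0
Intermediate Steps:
y = 36 (y = 6² = 36)
W = 36
l = -34 (l = 2 - 1*36 = 2 - 36 = -34)
v = 0 (v = -(-4 - 1*(-4))/3 = -(-4 + 4)/3 = -⅓*0 = 0)
j(B) = 0 (j(B) = ((B + 3) + 0)*0 = ((3 + B) + 0)*0 = (3 + B)*0 = 0)
(j(l)*(2 - 1))*5 = (0*(2 - 1))*5 = (0*1)*5 = 0*5 = 0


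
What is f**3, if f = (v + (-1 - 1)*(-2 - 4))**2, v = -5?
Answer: 117649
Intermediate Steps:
f = 49 (f = (-5 + (-1 - 1)*(-2 - 4))**2 = (-5 - 2*(-6))**2 = (-5 + 12)**2 = 7**2 = 49)
f**3 = 49**3 = 117649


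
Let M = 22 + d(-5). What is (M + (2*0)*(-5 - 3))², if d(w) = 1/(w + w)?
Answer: 47961/100 ≈ 479.61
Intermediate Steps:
d(w) = 1/(2*w)
M = 219/10 (M = 22 + (½)/(-5) = 22 + (½)*(-⅕) = 22 - ⅒ = 219/10 ≈ 21.900)
(M + (2*0)*(-5 - 3))² = (219/10 + (2*0)*(-5 - 3))² = (219/10 + 0*(-8))² = (219/10 + 0)² = (219/10)² = 47961/100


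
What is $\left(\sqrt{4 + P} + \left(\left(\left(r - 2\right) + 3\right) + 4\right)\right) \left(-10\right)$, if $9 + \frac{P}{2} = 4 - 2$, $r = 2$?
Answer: $-70 - 10 i \sqrt{10} \approx -70.0 - 31.623 i$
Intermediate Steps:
$P = -14$ ($P = -18 + 2 \left(4 - 2\right) = -18 + 2 \cdot 2 = -18 + 4 = -14$)
$\left(\sqrt{4 + P} + \left(\left(\left(r - 2\right) + 3\right) + 4\right)\right) \left(-10\right) = \left(\sqrt{4 - 14} + \left(\left(\left(2 - 2\right) + 3\right) + 4\right)\right) \left(-10\right) = \left(\sqrt{-10} + \left(\left(\left(2 - 2\right) + 3\right) + 4\right)\right) \left(-10\right) = \left(i \sqrt{10} + \left(\left(0 + 3\right) + 4\right)\right) \left(-10\right) = \left(i \sqrt{10} + \left(3 + 4\right)\right) \left(-10\right) = \left(i \sqrt{10} + 7\right) \left(-10\right) = \left(7 + i \sqrt{10}\right) \left(-10\right) = -70 - 10 i \sqrt{10}$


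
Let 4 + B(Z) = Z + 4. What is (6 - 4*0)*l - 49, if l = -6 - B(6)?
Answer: -121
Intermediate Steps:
B(Z) = Z (B(Z) = -4 + (Z + 4) = -4 + (4 + Z) = Z)
l = -12 (l = -6 - 1*6 = -6 - 6 = -12)
(6 - 4*0)*l - 49 = (6 - 4*0)*(-12) - 49 = (6 + 0)*(-12) - 49 = 6*(-12) - 49 = -72 - 49 = -121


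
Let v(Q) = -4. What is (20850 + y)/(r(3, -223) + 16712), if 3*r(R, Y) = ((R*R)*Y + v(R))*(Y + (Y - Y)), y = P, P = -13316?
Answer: 22602/498589 ≈ 0.045332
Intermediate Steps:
y = -13316
r(R, Y) = Y*(-4 + Y*R²)/3 (r(R, Y) = (((R*R)*Y - 4)*(Y + (Y - Y)))/3 = ((R²*Y - 4)*(Y + 0))/3 = ((Y*R² - 4)*Y)/3 = ((-4 + Y*R²)*Y)/3 = (Y*(-4 + Y*R²))/3 = Y*(-4 + Y*R²)/3)
(20850 + y)/(r(3, -223) + 16712) = (20850 - 13316)/((⅓)*(-223)*(-4 - 223*3²) + 16712) = 7534/((⅓)*(-223)*(-4 - 223*9) + 16712) = 7534/((⅓)*(-223)*(-4 - 2007) + 16712) = 7534/((⅓)*(-223)*(-2011) + 16712) = 7534/(448453/3 + 16712) = 7534/(498589/3) = 7534*(3/498589) = 22602/498589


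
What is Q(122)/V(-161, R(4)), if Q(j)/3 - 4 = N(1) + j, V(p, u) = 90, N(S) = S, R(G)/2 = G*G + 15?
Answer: 127/30 ≈ 4.2333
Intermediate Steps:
R(G) = 30 + 2*G² (R(G) = 2*(G*G + 15) = 2*(G² + 15) = 2*(15 + G²) = 30 + 2*G²)
Q(j) = 15 + 3*j (Q(j) = 12 + 3*(1 + j) = 12 + (3 + 3*j) = 15 + 3*j)
Q(122)/V(-161, R(4)) = (15 + 3*122)/90 = (15 + 366)*(1/90) = 381*(1/90) = 127/30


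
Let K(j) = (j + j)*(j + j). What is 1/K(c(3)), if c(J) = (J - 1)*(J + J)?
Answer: 1/576 ≈ 0.0017361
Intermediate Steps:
c(J) = 2*J*(-1 + J) (c(J) = (-1 + J)*(2*J) = 2*J*(-1 + J))
K(j) = 4*j**2 (K(j) = (2*j)*(2*j) = 4*j**2)
1/K(c(3)) = 1/(4*(2*3*(-1 + 3))**2) = 1/(4*(2*3*2)**2) = 1/(4*12**2) = 1/(4*144) = 1/576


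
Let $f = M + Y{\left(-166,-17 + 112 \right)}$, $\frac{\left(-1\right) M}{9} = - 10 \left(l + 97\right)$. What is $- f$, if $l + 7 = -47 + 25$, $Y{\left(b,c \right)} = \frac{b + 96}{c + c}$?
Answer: $- \frac{116273}{19} \approx -6119.6$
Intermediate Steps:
$Y{\left(b,c \right)} = \frac{96 + b}{2 c}$
$l = -29$ ($l = -7 + \left(-47 + 25\right) = -7 - 22 = -29$)
$M = 6120$ ($M = - 9 \left(- 10 \left(-29 + 97\right)\right) = - 9 \left(\left(-10\right) 68\right) = \left(-9\right) \left(-680\right) = 6120$)
$f = \frac{116273}{19}$ ($f = 6120 + \frac{96 - 166}{2 \left(-17 + 112\right)} = 6120 + \frac{1}{2} \cdot \frac{1}{95} \left(-70\right) = 6120 - \frac{7}{19} = \frac{116273}{19} \approx 6119.6$)
$- f = \left(-1\right) \frac{116273}{19} = - \frac{116273}{19}$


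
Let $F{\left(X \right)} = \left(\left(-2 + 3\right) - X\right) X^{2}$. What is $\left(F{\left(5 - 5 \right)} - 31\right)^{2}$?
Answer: $961$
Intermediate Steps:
$F{\left(X \right)} = X^{2} \left(1 - X\right)$ ($F{\left(X \right)} = \left(1 - X\right) X^{2} = X^{2} \left(1 - X\right)$)
$\left(F{\left(5 - 5 \right)} - 31\right)^{2} = \left(\left(5 - 5\right)^{2} \left(1 - \left(5 - 5\right)\right) - 31\right)^{2} = \left(0^{2} \left(1 - 0\right) - 31\right)^{2} = \left(0 \left(1 + 0\right) - 31\right)^{2} = \left(0 \cdot 1 - 31\right)^{2} = \left(0 - 31\right)^{2} = \left(-31\right)^{2} = 961$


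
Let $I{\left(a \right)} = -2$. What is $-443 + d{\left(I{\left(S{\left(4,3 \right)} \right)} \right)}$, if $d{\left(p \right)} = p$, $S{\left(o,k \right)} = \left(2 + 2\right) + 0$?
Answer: $-445$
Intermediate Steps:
$S{\left(o,k \right)} = 4$ ($S{\left(o,k \right)} = 4 + 0 = 4$)
$-443 + d{\left(I{\left(S{\left(4,3 \right)} \right)} \right)} = -443 - 2 = -445$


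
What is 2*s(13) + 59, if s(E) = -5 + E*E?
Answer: 387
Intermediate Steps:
s(E) = -5 + E²
2*s(13) + 59 = 2*(-5 + 13²) + 59 = 2*(-5 + 169) + 59 = 2*164 + 59 = 328 + 59 = 387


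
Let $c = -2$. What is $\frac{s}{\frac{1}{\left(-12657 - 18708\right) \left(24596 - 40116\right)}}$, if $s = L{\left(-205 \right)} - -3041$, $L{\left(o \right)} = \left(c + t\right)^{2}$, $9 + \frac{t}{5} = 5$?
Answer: $1715916420000$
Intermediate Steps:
$t = -20$ ($t = -45 + 5 \cdot 5 = -45 + 25 = -20$)
$L{\left(o \right)} = 484$ ($L{\left(o \right)} = \left(-2 - 20\right)^{2} = \left(-22\right)^{2} = 484$)
$s = 3525$ ($s = 484 - -3041 = 484 + 3041 = 3525$)
$\frac{s}{\frac{1}{\left(-12657 - 18708\right) \left(24596 - 40116\right)}} = \frac{3525}{\frac{1}{\left(-12657 - 18708\right) \left(24596 - 40116\right)}} = \frac{3525}{\frac{1}{\left(-31365\right) \left(-15520\right)}} = \frac{3525}{\frac{1}{486784800}} = 3525 \frac{1}{\frac{1}{486784800}} = 3525 \cdot 486784800 = 1715916420000$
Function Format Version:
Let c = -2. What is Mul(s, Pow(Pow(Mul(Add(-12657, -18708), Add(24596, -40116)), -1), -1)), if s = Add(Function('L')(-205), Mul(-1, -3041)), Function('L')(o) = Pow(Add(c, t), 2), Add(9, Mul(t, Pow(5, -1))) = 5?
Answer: 1715916420000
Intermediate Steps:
t = -20 (t = Add(-45, Mul(5, 5)) = Add(-45, 25) = -20)
Function('L')(o) = 484 (Function('L')(o) = Pow(Add(-2, -20), 2) = Pow(-22, 2) = 484)
s = 3525 (s = Add(484, Mul(-1, -3041)) = Add(484, 3041) = 3525)
Mul(s, Pow(Pow(Mul(Add(-12657, -18708), Add(24596, -40116)), -1), -1)) = Mul(3525, Pow(Pow(Mul(Add(-12657, -18708), Add(24596, -40116)), -1), -1)) = Mul(3525, Pow(Pow(Mul(-31365, -15520), -1), -1)) = Mul(3525, Pow(Pow(486784800, -1), -1)) = Mul(3525, Pow(Rational(1, 486784800), -1)) = Mul(3525, 486784800) = 1715916420000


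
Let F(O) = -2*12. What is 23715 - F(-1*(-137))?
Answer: 23739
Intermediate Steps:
F(O) = -24
23715 - F(-1*(-137)) = 23715 - 1*(-24) = 23715 + 24 = 23739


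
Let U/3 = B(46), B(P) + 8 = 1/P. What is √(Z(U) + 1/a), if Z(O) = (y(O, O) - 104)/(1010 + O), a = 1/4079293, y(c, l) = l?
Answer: √8392895758253418/45359 ≈ 2019.7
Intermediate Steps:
B(P) = -8 + 1/P
U = -1101/46 (U = 3*(-8 + 1/46) = 3*(-367/46) = -1101/46 ≈ -23.935)
a = 1/4079293 ≈ 2.4514e-7
Z(O) = (-104 + O)/(1010 + O) (Z(O) = (O - 104)/(1010 + O) = (-104 + O)/(1010 + O))
√(Z(U) + 1/a) = √((-104 - 1101/46)/(1010 - 1101/46) + 1/(1/4079293)) = √(-5885/46/(45359/46) + 4079293) = √((46/45359)*(-5885/46) + 4079293) = √(-5885/45359 + 4079293) = √(185032645302/45359) = √8392895758253418/45359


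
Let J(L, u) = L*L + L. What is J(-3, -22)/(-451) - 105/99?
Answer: -1453/1353 ≈ -1.0739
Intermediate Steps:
J(L, u) = L + L² (J(L, u) = L² + L = L + L²)
J(-3, -22)/(-451) - 105/99 = -3*(1 - 3)/(-451) - 105/99 = -3*(-2)*(-1/451) - 105*1/99 = 6*(-1/451) - 35/33 = -6/451 - 35/33 = -1453/1353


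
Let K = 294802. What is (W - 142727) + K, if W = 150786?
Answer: 302861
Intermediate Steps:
(W - 142727) + K = (150786 - 142727) + 294802 = 8059 + 294802 = 302861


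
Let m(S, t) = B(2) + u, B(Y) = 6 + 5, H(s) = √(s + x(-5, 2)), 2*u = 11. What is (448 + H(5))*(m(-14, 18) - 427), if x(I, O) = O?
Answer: -183904 - 821*√7/2 ≈ -1.8499e+5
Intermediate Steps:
u = 11/2 (u = (½)*11 = 11/2 ≈ 5.5000)
H(s) = √(2 + s) (H(s) = √(s + 2) = √(2 + s))
B(Y) = 11
m(S, t) = 33/2 (m(S, t) = 11 + 11/2 = 33/2)
(448 + H(5))*(m(-14, 18) - 427) = (448 + √(2 + 5))*(33/2 - 427) = (448 + √7)*(-821/2) = -183904 - 821*√7/2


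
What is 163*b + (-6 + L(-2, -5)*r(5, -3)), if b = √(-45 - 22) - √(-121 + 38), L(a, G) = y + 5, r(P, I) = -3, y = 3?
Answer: -30 + 163*I*(√67 - √83) ≈ -30.0 - 150.79*I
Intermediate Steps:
L(a, G) = 8 (L(a, G) = 3 + 5 = 8)
b = I*√67 - I*√83 (b = √(-67) - √(-83) = I*√67 - I*√83 ≈ -0.92508*I)
163*b + (-6 + L(-2, -5)*r(5, -3)) = 163*(I*(√67 - √83)) + (-6 + 8*(-3)) = 163*I*(√67 - √83) + (-6 - 24) = 163*I*(√67 - √83) - 30 = -30 + 163*I*(√67 - √83)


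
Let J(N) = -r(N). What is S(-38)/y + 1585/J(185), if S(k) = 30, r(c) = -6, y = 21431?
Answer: 33968315/128586 ≈ 264.17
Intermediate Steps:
J(N) = 6 (J(N) = -1*(-6) = 6)
S(-38)/y + 1585/J(185) = 30/21431 + 1585/6 = 33968315/128586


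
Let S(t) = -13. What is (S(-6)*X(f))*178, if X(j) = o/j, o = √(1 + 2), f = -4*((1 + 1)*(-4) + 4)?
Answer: -1157*√3/8 ≈ -250.50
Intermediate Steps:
f = 16 (f = -4*(2*(-4) + 4) = -4*(-8 + 4) = -4*(-4) = 16)
o = √3 ≈ 1.7320
X(j) = √3/j
(S(-6)*X(f))*178 = -13*√3/16*178 = -1157*√3/8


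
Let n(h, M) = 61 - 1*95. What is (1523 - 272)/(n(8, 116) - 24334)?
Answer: -1251/24368 ≈ -0.051338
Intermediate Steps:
n(h, M) = -34 (n(h, M) = 61 - 95 = -34)
(1523 - 272)/(n(8, 116) - 24334) = (1523 - 272)/(-34 - 24334) = 1251/(-24368) = 1251*(-1/24368) = -1251/24368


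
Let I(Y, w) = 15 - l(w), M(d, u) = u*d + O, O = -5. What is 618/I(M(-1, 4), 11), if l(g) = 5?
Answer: 309/5 ≈ 61.800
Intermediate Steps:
M(d, u) = -5 + d*u (M(d, u) = u*d - 5 = d*u - 5 = -5 + d*u)
I(Y, w) = 10 (I(Y, w) = 15 - 1*5 = 15 - 5 = 10)
618/I(M(-1, 4), 11) = 618/10 = 618*(⅒) = 309/5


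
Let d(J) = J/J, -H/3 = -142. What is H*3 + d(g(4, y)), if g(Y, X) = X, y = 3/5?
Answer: 1279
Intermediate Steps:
H = 426 (H = -3*(-142) = 426)
y = 3/5 (y = 3*(1/5) = 3/5 ≈ 0.60000)
d(J) = 1
H*3 + d(g(4, y)) = 426*3 + 1 = 1278 + 1 = 1279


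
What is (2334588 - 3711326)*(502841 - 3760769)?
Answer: 4485313278864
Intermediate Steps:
(2334588 - 3711326)*(502841 - 3760769) = -1376738*(-3257928) = 4485313278864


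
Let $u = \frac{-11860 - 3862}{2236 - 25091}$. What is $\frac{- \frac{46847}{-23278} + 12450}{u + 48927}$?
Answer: $\frac{946386196955}{3718634917478} \approx 0.2545$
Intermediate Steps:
$u = \frac{2246}{3265}$ ($u = - \frac{15722}{-22855} = \left(-15722\right) \left(- \frac{1}{22855}\right) = \frac{2246}{3265} \approx 0.6879$)
$\frac{- \frac{46847}{-23278} + 12450}{u + 48927} = \frac{- \frac{46847}{-23278} + 12450}{\frac{2246}{3265} + 48927} = \frac{\left(-46847\right) \left(- \frac{1}{23278}\right) + 12450}{\frac{159748901}{3265}} = \left(\frac{46847}{23278} + 12450\right) \frac{3265}{159748901} = \frac{289857947}{23278} \cdot \frac{3265}{159748901} = \frac{946386196955}{3718634917478}$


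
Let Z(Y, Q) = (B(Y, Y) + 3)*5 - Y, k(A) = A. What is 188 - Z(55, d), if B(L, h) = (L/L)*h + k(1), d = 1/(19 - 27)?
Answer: -52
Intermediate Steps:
d = -⅛ (d = 1/(-8) = -⅛ ≈ -0.12500)
B(L, h) = 1 + h (B(L, h) = (L/L)*h + 1 = 1*h + 1 = h + 1 = 1 + h)
Z(Y, Q) = 20 + 4*Y (Z(Y, Q) = ((1 + Y) + 3)*5 - Y = (4 + Y)*5 - Y = (20 + 5*Y) - Y = 20 + 4*Y)
188 - Z(55, d) = 188 - (20 + 4*55) = 188 - (20 + 220) = 188 - 1*240 = 188 - 240 = -52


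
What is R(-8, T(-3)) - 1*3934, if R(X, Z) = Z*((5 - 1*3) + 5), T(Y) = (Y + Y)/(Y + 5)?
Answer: -3955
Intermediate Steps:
T(Y) = 2*Y/(5 + Y) (T(Y) = (2*Y)/(5 + Y) = 2*Y/(5 + Y))
R(X, Z) = 7*Z (R(X, Z) = Z*((5 - 3) + 5) = Z*(2 + 5) = Z*7 = 7*Z)
R(-8, T(-3)) - 1*3934 = 7*(2*(-3)/(5 - 3)) - 1*3934 = 7*(2*(-3)/2) - 3934 = 7*(2*(-3)*(1/2)) - 3934 = 7*(-3) - 3934 = -21 - 3934 = -3955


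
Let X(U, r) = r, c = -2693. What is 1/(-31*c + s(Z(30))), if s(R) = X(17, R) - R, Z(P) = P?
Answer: 1/83483 ≈ 1.1978e-5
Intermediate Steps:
s(R) = 0 (s(R) = R - R = 0)
1/(-31*c + s(Z(30))) = 1/(-31*(-2693) + 0) = 1/(83483 + 0) = 1/83483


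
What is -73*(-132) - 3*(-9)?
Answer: 9663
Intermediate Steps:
-73*(-132) - 3*(-9) = 9636 + 27 = 9663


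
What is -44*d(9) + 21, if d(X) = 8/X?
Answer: -163/9 ≈ -18.111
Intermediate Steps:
-44*d(9) + 21 = -352/9 + 21 = -163/9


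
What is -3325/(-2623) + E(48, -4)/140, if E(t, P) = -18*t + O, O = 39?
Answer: -339695/73444 ≈ -4.6252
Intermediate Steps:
E(t, P) = 39 - 18*t (E(t, P) = -18*t + 39 = 39 - 18*t)
-3325/(-2623) + E(48, -4)/140 = -3325/(-2623) + (39 - 18*48)/140 = -3325*(-1/2623) + (39 - 864)*(1/140) = 3325/2623 - 825*1/140 = 3325/2623 - 165/28 = -339695/73444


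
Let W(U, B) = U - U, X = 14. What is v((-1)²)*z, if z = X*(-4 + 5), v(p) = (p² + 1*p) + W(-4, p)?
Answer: 28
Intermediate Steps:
W(U, B) = 0
v(p) = p + p² (v(p) = (p² + 1*p) + 0 = (p² + p) + 0 = (p + p²) + 0 = p + p²)
z = 14 (z = 14*(-4 + 5) = 14*1 = 14)
v((-1)²)*z = ((-1)²*(1 + (-1)²))*14 = (1*(1 + 1))*14 = (1*2)*14 = 2*14 = 28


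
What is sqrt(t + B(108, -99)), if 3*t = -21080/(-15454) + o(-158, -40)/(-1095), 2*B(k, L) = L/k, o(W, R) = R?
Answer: sqrt(390636089630)/6768852 ≈ 0.092336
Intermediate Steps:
B(k, L) = L/(2*k) (B(k, L) = (L/k)/2 = L/(2*k))
t = 2370076/5076639 (t = (-21080/(-15454) - 40/(-1095))/3 = (-21080*(-1/15454) - 40*(-1/1095))/3 = (10540/7727 + 8/219)/3 = (1/3)*(2370076/1692213) = 2370076/5076639 ≈ 0.46686)
sqrt(t + B(108, -99)) = sqrt(2370076/5076639 + (1/2)*(-99)/108) = sqrt(2370076/5076639 + (1/2)*(-99)*(1/108)) = sqrt(2370076/5076639 - 11/24) = sqrt(346265/40613112) = sqrt(390636089630)/6768852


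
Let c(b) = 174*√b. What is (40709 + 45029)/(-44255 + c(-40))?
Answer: -758867038/391943213 - 29836824*I*√10/1959716065 ≈ -1.9362 - 0.048146*I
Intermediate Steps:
(40709 + 45029)/(-44255 + c(-40)) = (40709 + 45029)/(-44255 + 174*√(-40)) = 85738/(-44255 + 174*(2*I*√10)) = 85738/(-44255 + 348*I*√10)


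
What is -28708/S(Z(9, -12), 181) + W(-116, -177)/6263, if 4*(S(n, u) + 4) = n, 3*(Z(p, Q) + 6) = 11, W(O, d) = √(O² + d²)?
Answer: 344496/55 + 13*√265/6263 ≈ 6263.6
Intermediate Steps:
Z(p, Q) = -7/3 (Z(p, Q) = -6 + (⅓)*11 = -6 + 11/3 = -7/3)
S(n, u) = -4 + n/4
-28708/S(Z(9, -12), 181) + W(-116, -177)/6263 = -28708/(-4 + (¼)*(-7/3)) + √((-116)² + (-177)²)/6263 = -28708/(-4 - 7/12) + √(13456 + 31329)*(1/6263) = -28708/(-55/12) + √44785*(1/6263) = -28708*(-12/55) + (13*√265)*(1/6263) = 344496/55 + 13*√265/6263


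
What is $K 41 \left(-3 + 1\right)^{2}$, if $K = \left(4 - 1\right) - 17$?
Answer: $-2296$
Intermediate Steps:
$K = -14$ ($K = 3 - 17 = -14$)
$K 41 \left(-3 + 1\right)^{2} = \left(-14\right) 41 \left(-3 + 1\right)^{2} = - 574 \left(-2\right)^{2} = \left(-574\right) 4 = -2296$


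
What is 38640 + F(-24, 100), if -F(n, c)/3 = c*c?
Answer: 8640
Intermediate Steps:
F(n, c) = -3*c² (F(n, c) = -3*c*c = -3*c²)
38640 + F(-24, 100) = 38640 - 3*100² = 38640 - 3*10000 = 38640 - 30000 = 8640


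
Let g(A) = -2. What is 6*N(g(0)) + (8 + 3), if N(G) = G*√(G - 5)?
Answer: 11 - 12*I*√7 ≈ 11.0 - 31.749*I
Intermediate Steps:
N(G) = G*√(-5 + G)
6*N(g(0)) + (8 + 3) = 6*(-2*√(-5 - 2)) + (8 + 3) = 6*(-2*I*√7) + 11 = -12*I*√7 + 11 = 11 - 12*I*√7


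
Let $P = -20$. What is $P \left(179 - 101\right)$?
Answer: $-1560$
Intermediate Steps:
$P \left(179 - 101\right) = - 20 \left(179 - 101\right) = \left(-20\right) 78 = -1560$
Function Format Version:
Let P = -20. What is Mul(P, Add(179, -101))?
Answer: -1560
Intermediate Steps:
Mul(P, Add(179, -101)) = Mul(-20, Add(179, -101)) = Mul(-20, 78) = -1560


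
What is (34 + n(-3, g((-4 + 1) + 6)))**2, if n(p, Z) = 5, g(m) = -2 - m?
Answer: 1521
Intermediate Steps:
(34 + n(-3, g((-4 + 1) + 6)))**2 = (34 + 5)**2 = 39**2 = 1521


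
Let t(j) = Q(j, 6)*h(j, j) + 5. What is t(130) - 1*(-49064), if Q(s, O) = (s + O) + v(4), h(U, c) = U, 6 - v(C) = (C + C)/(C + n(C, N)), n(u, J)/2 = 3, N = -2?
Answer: 67425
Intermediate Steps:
n(u, J) = 6 (n(u, J) = 2*3 = 6)
v(C) = 6 - 2*C/(6 + C) (v(C) = 6 - (C + C)/(C + 6) = 6 - 2*C/(6 + C))
Q(s, O) = 26/5 + O + s (Q(s, O) = (s + O) + 4*(9 + 4)/(6 + 4) = (O + s) + 4*13/10 = (O + s) + 4*(⅒)*13 = (O + s) + 26/5 = 26/5 + O + s)
t(j) = 5 + j*(56/5 + j) (t(j) = (26/5 + 6 + j)*j + 5 = (56/5 + j)*j + 5 = j*(56/5 + j) + 5 = 5 + j*(56/5 + j))
t(130) - 1*(-49064) = (5 + (⅕)*130*(56 + 5*130)) - 1*(-49064) = (5 + (⅕)*130*(56 + 650)) + 49064 = (5 + (⅕)*130*706) + 49064 = (5 + 18356) + 49064 = 18361 + 49064 = 67425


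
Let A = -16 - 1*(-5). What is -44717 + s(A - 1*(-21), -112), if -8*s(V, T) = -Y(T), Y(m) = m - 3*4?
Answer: -89465/2 ≈ -44733.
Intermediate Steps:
Y(m) = -12 + m (Y(m) = m - 12 = -12 + m)
A = -11 (A = -16 + 5 = -11)
s(V, T) = -3/2 + T/8 (s(V, T) = -(-1)*(-12 + T)/8 = -(12 - T)/8 = -3/2 + T/8)
-44717 + s(A - 1*(-21), -112) = -44717 + (-3/2 + (1/8)*(-112)) = -44717 + (-3/2 - 14) = -44717 - 31/2 = -89465/2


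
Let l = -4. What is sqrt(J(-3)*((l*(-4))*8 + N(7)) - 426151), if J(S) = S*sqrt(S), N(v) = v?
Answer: sqrt(-426151 - 405*I*sqrt(3)) ≈ 0.537 - 652.8*I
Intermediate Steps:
J(S) = S**(3/2)
sqrt(J(-3)*((l*(-4))*8 + N(7)) - 426151) = sqrt((-3)**(3/2)*(-4*(-4)*8 + 7) - 426151) = sqrt((-3*I*sqrt(3))*(16*8 + 7) - 426151) = sqrt((-3*I*sqrt(3))*(128 + 7) - 426151) = sqrt(-3*I*sqrt(3)*135 - 426151) = sqrt(-405*I*sqrt(3) - 426151) = sqrt(-426151 - 405*I*sqrt(3))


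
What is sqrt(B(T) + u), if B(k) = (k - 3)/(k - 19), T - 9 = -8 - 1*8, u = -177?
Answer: 2*I*sqrt(7462)/13 ≈ 13.29*I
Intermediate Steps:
T = -7 (T = 9 + (-8 - 1*8) = 9 + (-8 - 8) = 9 - 16 = -7)
B(k) = (-3 + k)/(-19 + k)
sqrt(B(T) + u) = sqrt((-3 - 7)/(-19 - 7) - 177) = sqrt(-10/(-26) - 177) = sqrt(-1/26*(-10) - 177) = sqrt(5/13 - 177) = sqrt(-2296/13) = 2*I*sqrt(7462)/13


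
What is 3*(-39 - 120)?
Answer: -477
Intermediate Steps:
3*(-39 - 120) = 3*(-159) = -477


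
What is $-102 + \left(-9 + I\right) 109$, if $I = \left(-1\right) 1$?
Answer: $-1192$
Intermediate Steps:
$I = -1$
$-102 + \left(-9 + I\right) 109 = -102 + \left(-9 - 1\right) 109 = -102 - 1090 = -1192$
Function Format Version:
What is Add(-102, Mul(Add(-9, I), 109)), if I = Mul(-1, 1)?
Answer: -1192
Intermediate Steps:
I = -1
Add(-102, Mul(Add(-9, I), 109)) = Add(-102, Mul(Add(-9, -1), 109)) = Add(-102, Mul(-10, 109)) = Add(-102, -1090) = -1192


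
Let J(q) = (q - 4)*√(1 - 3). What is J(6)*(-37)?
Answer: -74*I*√2 ≈ -104.65*I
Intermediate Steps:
J(q) = I*√2*(-4 + q) (J(q) = (-4 + q)*√(-2) = (-4 + q)*(I*√2) = I*√2*(-4 + q))
J(6)*(-37) = (I*√2*(-4 + 6))*(-37) = (I*√2*2)*(-37) = (2*I*√2)*(-37) = -74*I*√2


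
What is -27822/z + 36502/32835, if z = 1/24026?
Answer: -21948600763118/32835 ≈ -6.6845e+8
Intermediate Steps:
z = 1/24026 ≈ 4.1622e-5
-27822/z + 36502/32835 = -27822/1/24026 + 36502/32835 = -27822*24026 + 36502*(1/32835) = -668451372 + 36502/32835 = -21948600763118/32835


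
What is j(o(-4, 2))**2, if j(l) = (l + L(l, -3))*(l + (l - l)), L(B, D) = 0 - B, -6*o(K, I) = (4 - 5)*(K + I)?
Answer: 0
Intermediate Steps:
o(K, I) = I/6 + K/6 (o(K, I) = -(4 - 5)*(K + I)/6 = -(-1)*(I + K)/6 = -(-I - K)/6 = I/6 + K/6)
L(B, D) = -B
j(l) = 0 (j(l) = (l - l)*(l + (l - l)) = 0*(l + 0) = 0*l = 0)
j(o(-4, 2))**2 = 0**2 = 0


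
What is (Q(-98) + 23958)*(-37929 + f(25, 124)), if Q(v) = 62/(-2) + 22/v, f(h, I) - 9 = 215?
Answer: -44205794460/49 ≈ -9.0216e+8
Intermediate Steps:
f(h, I) = 224 (f(h, I) = 9 + 215 = 224)
Q(v) = -31 + 22/v (Q(v) = 62*(-½) + 22/v = -31 + 22/v)
(Q(-98) + 23958)*(-37929 + f(25, 124)) = ((-31 + 22/(-98)) + 23958)*(-37929 + 224) = ((-31 + 22*(-1/98)) + 23958)*(-37705) = ((-31 - 11/49) + 23958)*(-37705) = (-1530/49 + 23958)*(-37705) = (1172412/49)*(-37705) = -44205794460/49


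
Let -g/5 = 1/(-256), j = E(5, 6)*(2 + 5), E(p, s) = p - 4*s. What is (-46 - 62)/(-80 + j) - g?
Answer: 8861/18176 ≈ 0.48751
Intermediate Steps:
j = -133 (j = (5 - 4*6)*(2 + 5) = (5 - 24)*7 = -19*7 = -133)
g = 5/256 (g = -5/(-256) = -5*(-1/256) = 5/256 ≈ 0.019531)
(-46 - 62)/(-80 + j) - g = (-46 - 62)/(-80 - 133) - 1*5/256 = -108/(-213) - 5/256 = -108*(-1/213) - 5/256 = 36/71 - 5/256 = 8861/18176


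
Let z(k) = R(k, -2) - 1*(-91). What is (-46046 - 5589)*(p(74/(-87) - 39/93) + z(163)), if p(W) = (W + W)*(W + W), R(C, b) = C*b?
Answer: 85839191725525/7273809 ≈ 1.1801e+7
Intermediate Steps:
p(W) = 4*W² (p(W) = (2*W)*(2*W) = 4*W²)
z(k) = 91 - 2*k (z(k) = k*(-2) - 1*(-91) = -2*k + 91 = 91 - 2*k)
(-46046 - 5589)*(p(74/(-87) - 39/93) + z(163)) = (-46046 - 5589)*(4*(74/(-87) - 39/93)² + (91 - 2*163)) = -51635*(4*(74*(-1/87) - 39*1/93)² + (91 - 326)) = -51635*(4*(-74/87 - 13/31)² - 235) = -51635*(4*(-3425/2697)² - 235) = -51635*(4*(11730625/7273809) - 235) = -51635*(46922500/7273809 - 235) = -51635*(-1662422615/7273809) = 85839191725525/7273809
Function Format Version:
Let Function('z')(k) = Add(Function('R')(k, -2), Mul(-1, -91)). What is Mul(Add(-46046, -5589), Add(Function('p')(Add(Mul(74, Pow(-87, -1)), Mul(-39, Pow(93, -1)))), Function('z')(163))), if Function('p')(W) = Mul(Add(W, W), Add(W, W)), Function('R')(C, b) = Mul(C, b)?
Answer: Rational(85839191725525, 7273809) ≈ 1.1801e+7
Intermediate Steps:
Function('p')(W) = Mul(4, Pow(W, 2)) (Function('p')(W) = Mul(Mul(2, W), Mul(2, W)) = Mul(4, Pow(W, 2)))
Function('z')(k) = Add(91, Mul(-2, k)) (Function('z')(k) = Add(Mul(k, -2), Mul(-1, -91)) = Add(Mul(-2, k), 91) = Add(91, Mul(-2, k)))
Mul(Add(-46046, -5589), Add(Function('p')(Add(Mul(74, Pow(-87, -1)), Mul(-39, Pow(93, -1)))), Function('z')(163))) = Mul(Add(-46046, -5589), Add(Mul(4, Pow(Add(Mul(74, Pow(-87, -1)), Mul(-39, Pow(93, -1))), 2)), Add(91, Mul(-2, 163)))) = Mul(-51635, Add(Mul(4, Pow(Add(Mul(74, Rational(-1, 87)), Mul(-39, Rational(1, 93))), 2)), Add(91, -326))) = Mul(-51635, Add(Mul(4, Pow(Add(Rational(-74, 87), Rational(-13, 31)), 2)), -235)) = Mul(-51635, Add(Mul(4, Pow(Rational(-3425, 2697), 2)), -235)) = Mul(-51635, Add(Mul(4, Rational(11730625, 7273809)), -235)) = Mul(-51635, Add(Rational(46922500, 7273809), -235)) = Mul(-51635, Rational(-1662422615, 7273809)) = Rational(85839191725525, 7273809)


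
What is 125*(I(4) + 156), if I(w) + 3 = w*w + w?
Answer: 21625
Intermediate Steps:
I(w) = -3 + w + w**2 (I(w) = -3 + (w*w + w) = -3 + (w**2 + w) = -3 + (w + w**2) = -3 + w + w**2)
125*(I(4) + 156) = 125*((-3 + 4 + 4**2) + 156) = 125*((-3 + 4 + 16) + 156) = 125*(17 + 156) = 125*173 = 21625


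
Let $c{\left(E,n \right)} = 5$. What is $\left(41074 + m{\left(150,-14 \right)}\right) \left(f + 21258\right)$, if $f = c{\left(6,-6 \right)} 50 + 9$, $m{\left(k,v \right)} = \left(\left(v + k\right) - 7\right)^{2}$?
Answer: $1241853655$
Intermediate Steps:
$m{\left(k,v \right)} = \left(-7 + k + v\right)^{2}$ ($m{\left(k,v \right)} = \left(\left(k + v\right) - 7\right)^{2} = \left(-7 + k + v\right)^{2}$)
$f = 259$ ($f = 5 \cdot 50 + 9 = 250 + 9 = 259$)
$\left(41074 + m{\left(150,-14 \right)}\right) \left(f + 21258\right) = \left(41074 + \left(-7 + 150 - 14\right)^{2}\right) \left(259 + 21258\right) = \left(41074 + 129^{2}\right) 21517 = \left(41074 + 16641\right) 21517 = 57715 \cdot 21517 = 1241853655$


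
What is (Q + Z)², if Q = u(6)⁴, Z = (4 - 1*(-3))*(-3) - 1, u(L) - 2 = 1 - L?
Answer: 3481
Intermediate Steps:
u(L) = 3 - L (u(L) = 2 + (1 - L) = 3 - L)
Z = -22 (Z = (4 + 3)*(-3) - 1 = 7*(-3) - 1 = -21 - 1 = -22)
Q = 81 (Q = (3 - 1*6)⁴ = (3 - 6)⁴ = (-3)⁴ = 81)
(Q + Z)² = (81 - 22)² = 59² = 3481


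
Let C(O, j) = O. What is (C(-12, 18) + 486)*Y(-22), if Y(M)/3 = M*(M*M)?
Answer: -15141456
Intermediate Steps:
Y(M) = 3*M**3 (Y(M) = 3*(M*(M*M)) = 3*(M*M**2) = 3*M**3)
(C(-12, 18) + 486)*Y(-22) = (-12 + 486)*(3*(-22)**3) = 474*(3*(-10648)) = 474*(-31944) = -15141456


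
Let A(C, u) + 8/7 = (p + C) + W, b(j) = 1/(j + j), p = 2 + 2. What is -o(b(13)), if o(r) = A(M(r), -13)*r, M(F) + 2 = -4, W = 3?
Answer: 1/182 ≈ 0.0054945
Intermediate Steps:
M(F) = -6 (M(F) = -2 - 4 = -6)
p = 4
b(j) = 1/(2*j)
A(C, u) = 41/7 + C (A(C, u) = -8/7 + ((4 + C) + 3) = -8/7 + (7 + C) = 41/7 + C)
o(r) = -r/7 (o(r) = (41/7 - 6)*r = -r/7)
-o(b(13)) = -(-1)*(½)/13/7 = -(-1)*(½)*(1/13)/7 = -(-1)/(7*26) = -1*(-1/182) = 1/182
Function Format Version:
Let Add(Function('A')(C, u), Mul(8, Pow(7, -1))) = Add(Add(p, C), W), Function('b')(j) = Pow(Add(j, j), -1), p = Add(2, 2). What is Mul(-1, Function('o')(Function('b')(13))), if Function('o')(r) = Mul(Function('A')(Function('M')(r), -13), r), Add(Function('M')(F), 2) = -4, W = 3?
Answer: Rational(1, 182) ≈ 0.0054945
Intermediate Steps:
Function('M')(F) = -6 (Function('M')(F) = Add(-2, -4) = -6)
p = 4
Function('b')(j) = Mul(Rational(1, 2), Pow(j, -1)) (Function('b')(j) = Pow(Mul(2, j), -1) = Mul(Rational(1, 2), Pow(j, -1)))
Function('A')(C, u) = Add(Rational(41, 7), C) (Function('A')(C, u) = Add(Rational(-8, 7), Add(Add(4, C), 3)) = Add(Rational(-8, 7), Add(7, C)) = Add(Rational(41, 7), C))
Function('o')(r) = Mul(Rational(-1, 7), r) (Function('o')(r) = Mul(Add(Rational(41, 7), -6), r) = Mul(Rational(-1, 7), r))
Mul(-1, Function('o')(Function('b')(13))) = Mul(-1, Mul(Rational(-1, 7), Mul(Rational(1, 2), Pow(13, -1)))) = Mul(-1, Mul(Rational(-1, 7), Mul(Rational(1, 2), Rational(1, 13)))) = Mul(-1, Mul(Rational(-1, 7), Rational(1, 26))) = Mul(-1, Rational(-1, 182)) = Rational(1, 182)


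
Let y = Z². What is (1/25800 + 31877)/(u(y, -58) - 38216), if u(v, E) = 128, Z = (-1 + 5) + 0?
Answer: -822426601/982670400 ≈ -0.83693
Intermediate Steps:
Z = 4 (Z = 4 + 0 = 4)
y = 16 (y = 4² = 16)
(1/25800 + 31877)/(u(y, -58) - 38216) = (1/25800 + 31877)/(128 - 38216) = (1/25800 + 31877)/(-38088) = (822426601/25800)*(-1/38088) = -822426601/982670400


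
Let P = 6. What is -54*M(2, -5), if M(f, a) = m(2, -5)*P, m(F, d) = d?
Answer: 1620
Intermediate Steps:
M(f, a) = -30 (M(f, a) = -5*6 = -30)
-54*M(2, -5) = -54*(-30) = 1620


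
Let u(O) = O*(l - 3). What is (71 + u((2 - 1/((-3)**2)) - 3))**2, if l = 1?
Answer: 434281/81 ≈ 5361.5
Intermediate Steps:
u(O) = -2*O (u(O) = O*(1 - 3) = O*(-2) = -2*O)
(71 + u((2 - 1/((-3)**2)) - 3))**2 = (71 - 2*((2 - 1/((-3)**2)) - 3))**2 = (71 - 2*((2 - 1/9) - 3))**2 = (71 - 2*(17/9 - 3))**2 = (71 - 2*(-10/9))**2 = (71 + 20/9)**2 = (659/9)**2 = 434281/81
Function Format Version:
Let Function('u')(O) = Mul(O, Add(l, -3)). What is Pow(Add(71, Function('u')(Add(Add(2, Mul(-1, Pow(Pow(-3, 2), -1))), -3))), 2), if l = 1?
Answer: Rational(434281, 81) ≈ 5361.5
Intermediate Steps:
Function('u')(O) = Mul(-2, O) (Function('u')(O) = Mul(O, Add(1, -3)) = Mul(O, -2) = Mul(-2, O))
Pow(Add(71, Function('u')(Add(Add(2, Mul(-1, Pow(Pow(-3, 2), -1))), -3))), 2) = Pow(Add(71, Mul(-2, Add(Add(2, Mul(-1, Pow(Pow(-3, 2), -1))), -3))), 2) = Pow(Add(71, Mul(-2, Add(Add(2, Mul(-1, Pow(9, -1))), -3))), 2) = Pow(Add(71, Mul(-2, Add(Add(2, Mul(-1, Rational(1, 9))), -3))), 2) = Pow(Add(71, Mul(-2, Add(Add(2, Rational(-1, 9)), -3))), 2) = Pow(Add(71, Mul(-2, Add(Rational(17, 9), -3))), 2) = Pow(Add(71, Mul(-2, Rational(-10, 9))), 2) = Pow(Add(71, Rational(20, 9)), 2) = Pow(Rational(659, 9), 2) = Rational(434281, 81)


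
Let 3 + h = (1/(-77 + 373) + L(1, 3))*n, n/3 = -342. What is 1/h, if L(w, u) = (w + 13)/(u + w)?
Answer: -148/532425 ≈ -0.00027797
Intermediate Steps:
n = -1026 (n = 3*(-342) = -1026)
L(w, u) = (13 + w)/(u + w)
h = -532425/148 (h = -3 + (1/(-77 + 373) + (13 + 1)/(3 + 1))*(-1026) = -3 + (1/296 + 14/4)*(-1026) = -3 + (1/296 + (¼)*14)*(-1026) = -3 + (1/296 + 7/2)*(-1026) = -3 + (1037/296)*(-1026) = -3 - 531981/148 = -532425/148 ≈ -3597.5)
1/h = 1/(-532425/148) = -148/532425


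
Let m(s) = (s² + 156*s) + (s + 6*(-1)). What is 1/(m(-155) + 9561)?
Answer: 1/9245 ≈ 0.00010817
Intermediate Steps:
m(s) = -6 + s² + 157*s (m(s) = (s² + 156*s) + (s - 6) = (s² + 156*s) + (-6 + s) = -6 + s² + 157*s)
1/(m(-155) + 9561) = 1/((-6 + (-155)² + 157*(-155)) + 9561) = 1/((-6 + 24025 - 24335) + 9561) = 1/(-316 + 9561) = 1/9245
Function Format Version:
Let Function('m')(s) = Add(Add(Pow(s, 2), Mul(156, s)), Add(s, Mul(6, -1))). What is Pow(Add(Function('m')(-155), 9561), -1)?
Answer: Rational(1, 9245) ≈ 0.00010817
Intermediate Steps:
Function('m')(s) = Add(-6, Pow(s, 2), Mul(157, s)) (Function('m')(s) = Add(Add(Pow(s, 2), Mul(156, s)), Add(s, -6)) = Add(Add(Pow(s, 2), Mul(156, s)), Add(-6, s)) = Add(-6, Pow(s, 2), Mul(157, s)))
Pow(Add(Function('m')(-155), 9561), -1) = Pow(Add(Add(-6, Pow(-155, 2), Mul(157, -155)), 9561), -1) = Pow(Add(Add(-6, 24025, -24335), 9561), -1) = Pow(Add(-316, 9561), -1) = Pow(9245, -1) = Rational(1, 9245)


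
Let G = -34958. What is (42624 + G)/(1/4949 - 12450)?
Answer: -37939034/61615049 ≈ -0.61574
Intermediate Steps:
(42624 + G)/(1/4949 - 12450) = (42624 - 34958)/(1/4949 - 12450) = 7666/(1/4949 - 12450) = 7666/(-61615049/4949) = 7666*(-4949/61615049) = -37939034/61615049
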